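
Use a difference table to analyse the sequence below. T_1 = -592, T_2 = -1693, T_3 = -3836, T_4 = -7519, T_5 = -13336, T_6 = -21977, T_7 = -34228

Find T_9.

-73184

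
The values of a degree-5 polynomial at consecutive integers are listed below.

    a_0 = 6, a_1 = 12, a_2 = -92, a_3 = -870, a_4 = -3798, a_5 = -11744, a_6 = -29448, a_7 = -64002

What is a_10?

6 , -104 , -778 , -2928 , -7946 , -17704 , -34554
-110 , -674 , -2150 , -5018 , -9758 , -16850
-564 , -1476 , -2868 , -4740 , -7092
-912 , -1392 , -1872 , -2352
-480 , -480 , -480
The fifth differences are constant (-480).
-2352 − 480 = -2832;  -7092 − 2832 = -9924;  -16850 − 9924 = -26774;  -34554 − 26774 = -61328;  -64002 − 61328 = -125330
-2832 − 480 = -3312;  -9924 − 3312 = -13236;  -26774 − 13236 = -40010;  -61328 − 40010 = -101338;  -125330 − 101338 = -226668
-3312 − 480 = -3792;  -13236 − 3792 = -17028;  -40010 − 17028 = -57038;  -101338 − 57038 = -158376;  -226668 − 158376 = -385044

-385044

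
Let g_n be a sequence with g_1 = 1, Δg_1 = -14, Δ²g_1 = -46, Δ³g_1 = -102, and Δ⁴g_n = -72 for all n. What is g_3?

Build the table forward from the leading diagonal:
Δ⁴: -72, -72, -72
Δ³: -102, -174, -246
Δ²: -46, -148, -322
Δ: -14, -60, -208
g: 1, -13, -73

-73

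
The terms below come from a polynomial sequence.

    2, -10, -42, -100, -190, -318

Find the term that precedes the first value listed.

0

D1: -12, -32, -58, -90, -128
D2: -20, -26, -32, -38
D3: -6, -6, -6
The third differences are constant at -6.
Work back: -20 + 6 = -14;  -12 + 14 = 2;  2 − 2 = 0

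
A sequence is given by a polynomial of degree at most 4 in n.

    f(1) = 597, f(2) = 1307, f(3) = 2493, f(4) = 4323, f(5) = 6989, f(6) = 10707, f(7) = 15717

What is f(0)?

219

D1: 710  1186  1830  2666  3718  5010
D2: 476  644  836  1052  1292
D3: 168  192  216  240
D4: 24  24  24
The fourth differences are constant at 24.
Work back: 168 − 24 = 144;  476 − 144 = 332;  710 − 332 = 378;  597 − 378 = 219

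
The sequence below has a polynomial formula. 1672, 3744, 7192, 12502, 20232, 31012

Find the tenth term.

119752

First differences: 2072  3448  5310  7730  10780
Second differences: 1376  1862  2420  3050
Third differences: 486  558  630
Fourth differences: 72  72
The fourth differences are constant (72).
630 + 72 = 702;  3050 + 702 = 3752;  10780 + 3752 = 14532;  31012 + 14532 = 45544
702 + 72 = 774;  3752 + 774 = 4526;  14532 + 4526 = 19058;  45544 + 19058 = 64602
774 + 72 = 846;  4526 + 846 = 5372;  19058 + 5372 = 24430;  64602 + 24430 = 89032
846 + 72 = 918;  5372 + 918 = 6290;  24430 + 6290 = 30720;  89032 + 30720 = 119752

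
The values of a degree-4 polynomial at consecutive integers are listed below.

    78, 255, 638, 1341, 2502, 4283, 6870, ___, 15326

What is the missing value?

10473

Using the first 7 terms:
177  383  703  1161  1781  2587
206  320  458  620  806
114  138  162  186
24  24  24
Constant fourth difference = 24.
Extend forward: 186 + 24 = 210;  806 + 210 = 1016;  2587 + 1016 = 3603;  6870 + 3603 = 10473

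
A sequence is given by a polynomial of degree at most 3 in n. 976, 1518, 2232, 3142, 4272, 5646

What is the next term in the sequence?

7288

D1: 542, 714, 910, 1130, 1374
D2: 172, 196, 220, 244
D3: 24, 24, 24
Constant third difference = 24, so extend:
244 + 24 = 268;  1374 + 268 = 1642;  5646 + 1642 = 7288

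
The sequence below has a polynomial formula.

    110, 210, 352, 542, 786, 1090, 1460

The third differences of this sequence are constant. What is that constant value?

6

First differences: 100, 142, 190, 244, 304, 370
Second differences: 42, 48, 54, 60, 66
Third differences: 6, 6, 6, 6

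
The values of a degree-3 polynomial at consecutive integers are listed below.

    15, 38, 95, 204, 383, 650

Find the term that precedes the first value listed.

Δ: 23  57  109  179  267
Δ²: 34  52  70  88
Δ³: 18  18  18
The third differences are constant at 18.
Work back: 34 − 18 = 16;  23 − 16 = 7;  15 − 7 = 8

8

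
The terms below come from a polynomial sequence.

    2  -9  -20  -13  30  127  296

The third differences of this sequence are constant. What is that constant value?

D1: -11, -11, 7, 43, 97, 169
D2: 0, 18, 36, 54, 72
D3: 18, 18, 18, 18

18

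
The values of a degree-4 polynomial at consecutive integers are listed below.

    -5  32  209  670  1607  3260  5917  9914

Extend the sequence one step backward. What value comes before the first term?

2

D1: 37, 177, 461, 937, 1653, 2657, 3997
D2: 140, 284, 476, 716, 1004, 1340
D3: 144, 192, 240, 288, 336
D4: 48, 48, 48, 48
The fourth differences are constant at 48.
Work back: 144 − 48 = 96;  140 − 96 = 44;  37 − 44 = -7;  -5 + 7 = 2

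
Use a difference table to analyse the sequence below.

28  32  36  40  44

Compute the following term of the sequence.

48

4, 4, 4, 4
First differences constant at 4.
44 + 4 = 48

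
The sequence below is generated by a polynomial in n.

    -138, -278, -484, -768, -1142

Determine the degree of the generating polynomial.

3

First differences: -140, -206, -284, -374
Second differences: -66, -78, -90
Third differences: -12, -12
The third differences are constant, so the polynomial has degree 3.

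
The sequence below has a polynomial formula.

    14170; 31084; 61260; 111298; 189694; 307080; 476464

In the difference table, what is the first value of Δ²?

First differences: 16914, 30176, 50038, 78396, 117386, 169384
Second differences: 13262, 19862, 28358, 38990, 51998
Third differences: 6600, 8496, 10632, 13008
Fourth differences: 1896, 2136, 2376
Fifth differences: 240, 240

13262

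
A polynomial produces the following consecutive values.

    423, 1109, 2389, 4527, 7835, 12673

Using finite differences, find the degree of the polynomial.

Δ: 686, 1280, 2138, 3308, 4838
Δ²: 594, 858, 1170, 1530
Δ³: 264, 312, 360
Δ⁴: 48, 48
The fourth differences are constant, so the polynomial has degree 4.

4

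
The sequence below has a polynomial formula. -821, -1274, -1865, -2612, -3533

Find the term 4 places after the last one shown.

-9317

D1: -453, -591, -747, -921
D2: -138, -156, -174
D3: -18, -18
Third differences constant at -18.
-174 − 18 = -192;  -921 − 192 = -1113;  -3533 − 1113 = -4646
-192 − 18 = -210;  -1113 − 210 = -1323;  -4646 − 1323 = -5969
-210 − 18 = -228;  -1323 − 228 = -1551;  -5969 − 1551 = -7520
-228 − 18 = -246;  -1551 − 246 = -1797;  -7520 − 1797 = -9317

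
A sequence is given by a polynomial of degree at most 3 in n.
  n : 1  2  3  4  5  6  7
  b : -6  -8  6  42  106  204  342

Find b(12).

1842

First differences: -2 , 14 , 36 , 64 , 98 , 138
Second differences: 16 , 22 , 28 , 34 , 40
Third differences: 6 , 6 , 6 , 6
Constant third difference = 6, so extend:
40 + 6 = 46;  138 + 46 = 184;  342 + 184 = 526
46 + 6 = 52;  184 + 52 = 236;  526 + 236 = 762
52 + 6 = 58;  236 + 58 = 294;  762 + 294 = 1056
58 + 6 = 64;  294 + 64 = 358;  1056 + 358 = 1414
64 + 6 = 70;  358 + 70 = 428;  1414 + 428 = 1842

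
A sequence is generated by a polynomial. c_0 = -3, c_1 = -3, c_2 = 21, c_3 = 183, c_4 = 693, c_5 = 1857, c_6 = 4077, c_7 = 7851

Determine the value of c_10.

34917

First differences: 0, 24, 162, 510, 1164, 2220, 3774
Second differences: 24, 138, 348, 654, 1056, 1554
Third differences: 114, 210, 306, 402, 498
Fourth differences: 96, 96, 96, 96
The fourth differences are constant (96).
498 + 96 = 594;  1554 + 594 = 2148;  3774 + 2148 = 5922;  7851 + 5922 = 13773
594 + 96 = 690;  2148 + 690 = 2838;  5922 + 2838 = 8760;  13773 + 8760 = 22533
690 + 96 = 786;  2838 + 786 = 3624;  8760 + 3624 = 12384;  22533 + 12384 = 34917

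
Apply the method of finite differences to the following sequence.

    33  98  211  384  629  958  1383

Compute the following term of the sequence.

Δ: 65, 113, 173, 245, 329, 425
Δ²: 48, 60, 72, 84, 96
Δ³: 12, 12, 12, 12
The third differences are constant (12).
96 + 12 = 108;  425 + 108 = 533;  1383 + 533 = 1916

1916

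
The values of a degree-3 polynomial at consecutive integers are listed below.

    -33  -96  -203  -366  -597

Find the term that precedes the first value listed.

-2

First differences: -63, -107, -163, -231
Second differences: -44, -56, -68
Third differences: -12, -12
The third differences are constant at -12.
Work back: -44 + 12 = -32;  -63 + 32 = -31;  -33 + 31 = -2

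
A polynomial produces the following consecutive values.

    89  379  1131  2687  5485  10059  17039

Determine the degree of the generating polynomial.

4

Δ: 290, 752, 1556, 2798, 4574, 6980
Δ²: 462, 804, 1242, 1776, 2406
Δ³: 342, 438, 534, 630
Δ⁴: 96, 96, 96
The fourth differences are constant, so the polynomial has degree 4.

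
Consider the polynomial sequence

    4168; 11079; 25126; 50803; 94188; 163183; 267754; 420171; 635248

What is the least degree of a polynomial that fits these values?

5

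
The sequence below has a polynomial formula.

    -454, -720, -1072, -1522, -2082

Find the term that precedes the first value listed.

-262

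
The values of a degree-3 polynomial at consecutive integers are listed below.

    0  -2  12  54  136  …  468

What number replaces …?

Using the first 5 terms:
D1: -2  14  42  82
D2: 16  28  40
D3: 12  12
Constant third difference = 12.
Extend forward: 40 + 12 = 52;  82 + 52 = 134;  136 + 134 = 270

270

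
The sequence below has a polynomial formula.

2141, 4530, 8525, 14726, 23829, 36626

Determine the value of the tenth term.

143954

D1: 2389 , 3995 , 6201 , 9103 , 12797
D2: 1606 , 2206 , 2902 , 3694
D3: 600 , 696 , 792
D4: 96 , 96
Constant fourth difference = 96, so extend:
792 + 96 = 888;  3694 + 888 = 4582;  12797 + 4582 = 17379;  36626 + 17379 = 54005
888 + 96 = 984;  4582 + 984 = 5566;  17379 + 5566 = 22945;  54005 + 22945 = 76950
984 + 96 = 1080;  5566 + 1080 = 6646;  22945 + 6646 = 29591;  76950 + 29591 = 106541
1080 + 96 = 1176;  6646 + 1176 = 7822;  29591 + 7822 = 37413;  106541 + 37413 = 143954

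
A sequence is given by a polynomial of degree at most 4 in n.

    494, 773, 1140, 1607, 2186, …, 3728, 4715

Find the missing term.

2889

Using the first 5 terms:
First differences: 279  367  467  579
Second differences: 88  100  112
Third differences: 12  12
Constant third difference = 12.
Extend forward: 112 + 12 = 124;  579 + 124 = 703;  2186 + 703 = 2889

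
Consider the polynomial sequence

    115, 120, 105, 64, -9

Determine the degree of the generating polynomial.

3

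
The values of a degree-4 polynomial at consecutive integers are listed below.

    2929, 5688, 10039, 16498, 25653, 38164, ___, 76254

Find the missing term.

Using the first 6 terms:
Δ: 2759, 4351, 6459, 9155, 12511
Δ²: 1592, 2108, 2696, 3356
Δ³: 516, 588, 660
Δ⁴: 72, 72
Constant fourth difference = 72.
Extend forward: 660 + 72 = 732;  3356 + 732 = 4088;  12511 + 4088 = 16599;  38164 + 16599 = 54763

54763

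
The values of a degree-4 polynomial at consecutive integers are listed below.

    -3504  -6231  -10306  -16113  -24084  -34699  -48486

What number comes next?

Δ: -2727, -4075, -5807, -7971, -10615, -13787
Δ²: -1348, -1732, -2164, -2644, -3172
Δ³: -384, -432, -480, -528
Δ⁴: -48, -48, -48
Fourth differences constant at -48.
-528 − 48 = -576;  -3172 − 576 = -3748;  -13787 − 3748 = -17535;  -48486 − 17535 = -66021

-66021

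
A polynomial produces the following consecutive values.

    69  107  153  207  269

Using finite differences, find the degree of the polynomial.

2

38, 46, 54, 62
8, 8, 8
The second differences are constant, so the polynomial has degree 2.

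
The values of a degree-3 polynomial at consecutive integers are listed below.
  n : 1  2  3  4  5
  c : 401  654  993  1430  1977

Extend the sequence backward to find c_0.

Δ: 253, 339, 437, 547
Δ²: 86, 98, 110
Δ³: 12, 12
The third differences are constant at 12.
Work back: 86 − 12 = 74;  253 − 74 = 179;  401 − 179 = 222

222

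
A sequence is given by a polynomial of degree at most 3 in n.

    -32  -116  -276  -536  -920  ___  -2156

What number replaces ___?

Using the first 5 terms:
First differences: -84  -160  -260  -384
Second differences: -76  -100  -124
Third differences: -24  -24
Constant third difference = -24.
Extend forward: -124 − 24 = -148;  -384 − 148 = -532;  -920 − 532 = -1452

-1452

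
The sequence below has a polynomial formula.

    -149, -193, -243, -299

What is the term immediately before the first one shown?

D1: -44  -50  -56
D2: -6  -6
The second differences are constant at -6.
Work back: -44 + 6 = -38;  -149 + 38 = -111

-111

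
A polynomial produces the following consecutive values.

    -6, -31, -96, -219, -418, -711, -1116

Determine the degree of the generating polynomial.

-25, -65, -123, -199, -293, -405
-40, -58, -76, -94, -112
-18, -18, -18, -18
The third differences are constant, so the polynomial has degree 3.

3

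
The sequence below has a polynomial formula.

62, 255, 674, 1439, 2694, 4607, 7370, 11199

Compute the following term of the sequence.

16334

193, 419, 765, 1255, 1913, 2763, 3829
226, 346, 490, 658, 850, 1066
120, 144, 168, 192, 216
24, 24, 24, 24
Constant fourth difference = 24, so extend:
216 + 24 = 240;  1066 + 240 = 1306;  3829 + 1306 = 5135;  11199 + 5135 = 16334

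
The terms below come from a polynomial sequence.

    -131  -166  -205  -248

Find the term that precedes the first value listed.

-35  -39  -43
-4  -4
The second differences are constant at -4.
Work back: -35 + 4 = -31;  -131 + 31 = -100

-100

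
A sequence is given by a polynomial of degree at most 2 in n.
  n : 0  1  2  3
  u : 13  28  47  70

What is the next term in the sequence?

Δ: 15 , 19 , 23
Δ²: 4 , 4
The second differences are constant (4).
23 + 4 = 27;  70 + 27 = 97

97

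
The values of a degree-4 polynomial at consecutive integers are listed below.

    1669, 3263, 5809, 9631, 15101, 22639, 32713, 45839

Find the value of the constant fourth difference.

D1: 1594, 2546, 3822, 5470, 7538, 10074, 13126
D2: 952, 1276, 1648, 2068, 2536, 3052
D3: 324, 372, 420, 468, 516
D4: 48, 48, 48, 48

48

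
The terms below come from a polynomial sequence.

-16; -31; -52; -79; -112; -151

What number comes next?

Δ: -15  -21  -27  -33  -39
Δ²: -6  -6  -6  -6
The second differences are constant (-6).
-39 − 6 = -45;  -151 − 45 = -196

-196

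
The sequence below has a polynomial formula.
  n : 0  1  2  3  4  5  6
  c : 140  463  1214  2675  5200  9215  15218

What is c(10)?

71590

First differences: 323, 751, 1461, 2525, 4015, 6003
Second differences: 428, 710, 1064, 1490, 1988
Third differences: 282, 354, 426, 498
Fourth differences: 72, 72, 72
Constant fourth difference = 72, so extend:
498 + 72 = 570;  1988 + 570 = 2558;  6003 + 2558 = 8561;  15218 + 8561 = 23779
570 + 72 = 642;  2558 + 642 = 3200;  8561 + 3200 = 11761;  23779 + 11761 = 35540
642 + 72 = 714;  3200 + 714 = 3914;  11761 + 3914 = 15675;  35540 + 15675 = 51215
714 + 72 = 786;  3914 + 786 = 4700;  15675 + 4700 = 20375;  51215 + 20375 = 71590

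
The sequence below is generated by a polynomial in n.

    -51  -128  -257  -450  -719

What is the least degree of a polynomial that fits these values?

D1: -77, -129, -193, -269
D2: -52, -64, -76
D3: -12, -12
The third differences are constant, so the polynomial has degree 3.

3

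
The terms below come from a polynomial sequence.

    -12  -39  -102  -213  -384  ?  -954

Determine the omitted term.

-627

Using the first 5 terms:
-27  -63  -111  -171
-36  -48  -60
-12  -12
Constant third difference = -12.
Extend forward: -60 − 12 = -72;  -171 − 72 = -243;  -384 − 243 = -627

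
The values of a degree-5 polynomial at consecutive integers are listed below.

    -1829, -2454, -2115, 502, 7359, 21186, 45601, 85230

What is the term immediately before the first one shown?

-1026

First differences: -625  339  2617  6857  13827  24415  39629
Second differences: 964  2278  4240  6970  10588  15214
Third differences: 1314  1962  2730  3618  4626
Fourth differences: 648  768  888  1008
Fifth differences: 120  120  120
The fifth differences are constant at 120.
Work back: 648 − 120 = 528;  1314 − 528 = 786;  964 − 786 = 178;  -625 − 178 = -803;  -1829 + 803 = -1026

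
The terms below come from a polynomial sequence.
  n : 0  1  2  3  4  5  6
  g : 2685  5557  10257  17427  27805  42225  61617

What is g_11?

272427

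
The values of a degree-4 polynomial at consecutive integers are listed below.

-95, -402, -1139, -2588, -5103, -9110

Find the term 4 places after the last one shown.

Δ: -307, -737, -1449, -2515, -4007
Δ²: -430, -712, -1066, -1492
Δ³: -282, -354, -426
Δ⁴: -72, -72
Constant fourth difference = -72, so extend:
-426 − 72 = -498;  -1492 − 498 = -1990;  -4007 − 1990 = -5997;  -9110 − 5997 = -15107
-498 − 72 = -570;  -1990 − 570 = -2560;  -5997 − 2560 = -8557;  -15107 − 8557 = -23664
-570 − 72 = -642;  -2560 − 642 = -3202;  -8557 − 3202 = -11759;  -23664 − 11759 = -35423
-642 − 72 = -714;  -3202 − 714 = -3916;  -11759 − 3916 = -15675;  -35423 − 15675 = -51098

-51098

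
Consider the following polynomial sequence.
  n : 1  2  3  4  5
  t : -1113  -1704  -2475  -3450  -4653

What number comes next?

-6108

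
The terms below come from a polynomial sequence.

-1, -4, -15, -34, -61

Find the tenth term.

-316

Δ: -3, -11, -19, -27
Δ²: -8, -8, -8
The second differences are constant (-8).
-27 − 8 = -35;  -61 − 35 = -96
-35 − 8 = -43;  -96 − 43 = -139
-43 − 8 = -51;  -139 − 51 = -190
-51 − 8 = -59;  -190 − 59 = -249
-59 − 8 = -67;  -249 − 67 = -316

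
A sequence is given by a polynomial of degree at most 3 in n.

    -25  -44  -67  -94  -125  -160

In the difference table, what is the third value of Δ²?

-4

D1: -19, -23, -27, -31, -35
D2: -4, -4, -4, -4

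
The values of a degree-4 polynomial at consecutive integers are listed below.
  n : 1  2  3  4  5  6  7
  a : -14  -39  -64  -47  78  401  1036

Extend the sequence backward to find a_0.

Δ: -25  -25  17  125  323  635
Δ²: 0  42  108  198  312
Δ³: 42  66  90  114
Δ⁴: 24  24  24
The fourth differences are constant at 24.
Work back: 42 − 24 = 18;  0 − 18 = -18;  -25 + 18 = -7;  -14 + 7 = -7

-7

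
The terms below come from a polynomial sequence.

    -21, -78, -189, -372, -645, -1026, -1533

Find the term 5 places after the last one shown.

-6588

D1: -57  -111  -183  -273  -381  -507
D2: -54  -72  -90  -108  -126
D3: -18  -18  -18  -18
Constant third difference = -18, so extend:
-126 − 18 = -144;  -507 − 144 = -651;  -1533 − 651 = -2184
-144 − 18 = -162;  -651 − 162 = -813;  -2184 − 813 = -2997
-162 − 18 = -180;  -813 − 180 = -993;  -2997 − 993 = -3990
-180 − 18 = -198;  -993 − 198 = -1191;  -3990 − 1191 = -5181
-198 − 18 = -216;  -1191 − 216 = -1407;  -5181 − 1407 = -6588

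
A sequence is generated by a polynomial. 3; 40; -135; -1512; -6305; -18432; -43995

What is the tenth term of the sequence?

-305160

37 , -175 , -1377 , -4793 , -12127 , -25563
-212 , -1202 , -3416 , -7334 , -13436
-990 , -2214 , -3918 , -6102
-1224 , -1704 , -2184
-480 , -480
The fifth differences are constant (-480).
-2184 − 480 = -2664;  -6102 − 2664 = -8766;  -13436 − 8766 = -22202;  -25563 − 22202 = -47765;  -43995 − 47765 = -91760
-2664 − 480 = -3144;  -8766 − 3144 = -11910;  -22202 − 11910 = -34112;  -47765 − 34112 = -81877;  -91760 − 81877 = -173637
-3144 − 480 = -3624;  -11910 − 3624 = -15534;  -34112 − 15534 = -49646;  -81877 − 49646 = -131523;  -173637 − 131523 = -305160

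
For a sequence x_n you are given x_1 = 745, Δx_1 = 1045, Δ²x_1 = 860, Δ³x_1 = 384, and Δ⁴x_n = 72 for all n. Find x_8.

42080

Build the table forward from the leading diagonal:
Δ⁴: 72, 72, 72, 72, 72, 72, 72, 72
Δ³: 384, 456, 528, 600, 672, 744, 816, 888
Δ²: 860, 1244, 1700, 2228, 2828, 3500, 4244, 5060
Δ: 1045, 1905, 3149, 4849, 7077, 9905, 13405, 17649
x: 745, 1790, 3695, 6844, 11693, 18770, 28675, 42080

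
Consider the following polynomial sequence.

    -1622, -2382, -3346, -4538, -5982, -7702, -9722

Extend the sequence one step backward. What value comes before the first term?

-1042

Δ: -760  -964  -1192  -1444  -1720  -2020
Δ²: -204  -228  -252  -276  -300
Δ³: -24  -24  -24  -24
The third differences are constant at -24.
Work back: -204 + 24 = -180;  -760 + 180 = -580;  -1622 + 580 = -1042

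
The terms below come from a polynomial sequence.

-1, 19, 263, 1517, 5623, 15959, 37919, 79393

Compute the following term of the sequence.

151247

Δ: 20, 244, 1254, 4106, 10336, 21960, 41474
Δ²: 224, 1010, 2852, 6230, 11624, 19514
Δ³: 786, 1842, 3378, 5394, 7890
Δ⁴: 1056, 1536, 2016, 2496
Δ⁵: 480, 480, 480
Fifth differences constant at 480.
2496 + 480 = 2976;  7890 + 2976 = 10866;  19514 + 10866 = 30380;  41474 + 30380 = 71854;  79393 + 71854 = 151247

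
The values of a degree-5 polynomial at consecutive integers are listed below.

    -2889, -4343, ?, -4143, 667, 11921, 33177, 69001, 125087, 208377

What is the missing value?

-5179

Using the last 7 terms:
4810, 11254, 21256, 35824, 56086, 83290
6444, 10002, 14568, 20262, 27204
3558, 4566, 5694, 6942
1008, 1128, 1248
120, 120
Constant fifth difference = 120.
Extend backward: 1008 − 120 = 888;  3558 − 888 = 2670;  6444 − 2670 = 3774;  4810 − 3774 = 1036;  -4143 − 1036 = -5179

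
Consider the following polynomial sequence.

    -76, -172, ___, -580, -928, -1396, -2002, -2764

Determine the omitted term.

-334

Using the last 5 terms:
First differences: -348, -468, -606, -762
Second differences: -120, -138, -156
Third differences: -18, -18
Constant third difference = -18.
Extend backward: -120 + 18 = -102;  -348 + 102 = -246;  -580 + 246 = -334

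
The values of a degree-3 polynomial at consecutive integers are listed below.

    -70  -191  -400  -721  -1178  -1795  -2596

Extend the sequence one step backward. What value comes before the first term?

Δ: -121  -209  -321  -457  -617  -801
Δ²: -88  -112  -136  -160  -184
Δ³: -24  -24  -24  -24
The third differences are constant at -24.
Work back: -88 + 24 = -64;  -121 + 64 = -57;  -70 + 57 = -13

-13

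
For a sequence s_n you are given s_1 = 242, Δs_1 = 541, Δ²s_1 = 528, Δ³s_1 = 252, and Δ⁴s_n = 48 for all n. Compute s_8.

25617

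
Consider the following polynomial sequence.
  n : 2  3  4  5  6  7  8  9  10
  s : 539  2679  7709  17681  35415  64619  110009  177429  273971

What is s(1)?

2140, 5030, 9972, 17734, 29204, 45390, 67420, 96542
2890, 4942, 7762, 11470, 16186, 22030, 29122
2052, 2820, 3708, 4716, 5844, 7092
768, 888, 1008, 1128, 1248
120, 120, 120, 120
The fifth differences are constant at 120.
Work back: 768 − 120 = 648;  2052 − 648 = 1404;  2890 − 1404 = 1486;  2140 − 1486 = 654;  539 − 654 = -115

-115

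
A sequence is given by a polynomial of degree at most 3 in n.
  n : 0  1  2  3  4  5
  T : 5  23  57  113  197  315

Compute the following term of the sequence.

473

D1: 18, 34, 56, 84, 118
D2: 16, 22, 28, 34
D3: 6, 6, 6
Constant third difference = 6, so extend:
34 + 6 = 40;  118 + 40 = 158;  315 + 158 = 473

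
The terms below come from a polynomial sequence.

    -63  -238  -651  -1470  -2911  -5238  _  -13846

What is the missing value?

-8763

Using the first 6 terms:
Δ: -175, -413, -819, -1441, -2327
Δ²: -238, -406, -622, -886
Δ³: -168, -216, -264
Δ⁴: -48, -48
Constant fourth difference = -48.
Extend forward: -264 − 48 = -312;  -886 − 312 = -1198;  -2327 − 1198 = -3525;  -5238 − 3525 = -8763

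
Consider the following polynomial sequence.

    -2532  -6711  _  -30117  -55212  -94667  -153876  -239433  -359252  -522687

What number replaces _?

Using the last 7 terms:
Δ: -25095, -39455, -59209, -85557, -119819, -163435
Δ²: -14360, -19754, -26348, -34262, -43616
Δ³: -5394, -6594, -7914, -9354
Δ⁴: -1200, -1320, -1440
Δ⁵: -120, -120
Constant fifth difference = -120.
Extend backward: -1200 + 120 = -1080;  -5394 + 1080 = -4314;  -14360 + 4314 = -10046;  -25095 + 10046 = -15049;  -30117 + 15049 = -15068

-15068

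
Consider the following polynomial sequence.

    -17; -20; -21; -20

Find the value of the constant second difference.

2

D1: -3, -1, 1
D2: 2, 2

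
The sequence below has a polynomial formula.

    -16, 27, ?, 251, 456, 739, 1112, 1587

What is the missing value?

Using the last 5 terms:
Δ: 205, 283, 373, 475
Δ²: 78, 90, 102
Δ³: 12, 12
Constant third difference = 12.
Extend backward: 78 − 12 = 66;  205 − 66 = 139;  251 − 139 = 112

112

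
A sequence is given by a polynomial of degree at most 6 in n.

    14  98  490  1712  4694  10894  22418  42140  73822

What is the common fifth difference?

D1: 84, 392, 1222, 2982, 6200, 11524, 19722, 31682
D2: 308, 830, 1760, 3218, 5324, 8198, 11960
D3: 522, 930, 1458, 2106, 2874, 3762
D4: 408, 528, 648, 768, 888
D5: 120, 120, 120, 120

120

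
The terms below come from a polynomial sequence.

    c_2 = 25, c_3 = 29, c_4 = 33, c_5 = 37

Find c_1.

21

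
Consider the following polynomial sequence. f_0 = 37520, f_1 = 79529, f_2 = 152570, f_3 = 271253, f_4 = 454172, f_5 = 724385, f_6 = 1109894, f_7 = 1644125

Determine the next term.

Δ: 42009, 73041, 118683, 182919, 270213, 385509, 534231
Δ²: 31032, 45642, 64236, 87294, 115296, 148722
Δ³: 14610, 18594, 23058, 28002, 33426
Δ⁴: 3984, 4464, 4944, 5424
Δ⁵: 480, 480, 480
Constant fifth difference = 480, so extend:
5424 + 480 = 5904;  33426 + 5904 = 39330;  148722 + 39330 = 188052;  534231 + 188052 = 722283;  1644125 + 722283 = 2366408

2366408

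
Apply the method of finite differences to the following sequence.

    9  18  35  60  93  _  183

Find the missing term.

Using the first 5 terms:
9  17  25  33
8  8  8
Constant second difference = 8.
Extend forward: 33 + 8 = 41;  93 + 41 = 134

134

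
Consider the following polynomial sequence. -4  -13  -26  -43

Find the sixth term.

Δ: -9 , -13 , -17
Δ²: -4 , -4
The second differences are constant (-4).
-17 − 4 = -21;  -43 − 21 = -64
-21 − 4 = -25;  -64 − 25 = -89

-89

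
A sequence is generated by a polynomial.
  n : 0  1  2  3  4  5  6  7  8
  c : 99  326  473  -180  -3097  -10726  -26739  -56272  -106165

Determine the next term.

-185202

227, 147, -653, -2917, -7629, -16013, -29533, -49893
-80, -800, -2264, -4712, -8384, -13520, -20360
-720, -1464, -2448, -3672, -5136, -6840
-744, -984, -1224, -1464, -1704
-240, -240, -240, -240
Fifth differences constant at -240.
-1704 − 240 = -1944;  -6840 − 1944 = -8784;  -20360 − 8784 = -29144;  -49893 − 29144 = -79037;  -106165 − 79037 = -185202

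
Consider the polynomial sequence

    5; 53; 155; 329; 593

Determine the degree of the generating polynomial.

First differences: 48, 102, 174, 264
Second differences: 54, 72, 90
Third differences: 18, 18
The third differences are constant, so the polynomial has degree 3.

3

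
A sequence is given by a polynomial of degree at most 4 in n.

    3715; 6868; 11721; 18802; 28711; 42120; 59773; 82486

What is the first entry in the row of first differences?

3153

Δ: 3153, 4853, 7081, 9909, 13409, 17653, 22713
Δ²: 1700, 2228, 2828, 3500, 4244, 5060
Δ³: 528, 600, 672, 744, 816
Δ⁴: 72, 72, 72, 72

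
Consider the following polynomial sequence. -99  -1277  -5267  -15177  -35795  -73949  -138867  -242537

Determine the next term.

-400067

D1: -1178, -3990, -9910, -20618, -38154, -64918, -103670
D2: -2812, -5920, -10708, -17536, -26764, -38752
D3: -3108, -4788, -6828, -9228, -11988
D4: -1680, -2040, -2400, -2760
D5: -360, -360, -360
Constant fifth difference = -360, so extend:
-2760 − 360 = -3120;  -11988 − 3120 = -15108;  -38752 − 15108 = -53860;  -103670 − 53860 = -157530;  -242537 − 157530 = -400067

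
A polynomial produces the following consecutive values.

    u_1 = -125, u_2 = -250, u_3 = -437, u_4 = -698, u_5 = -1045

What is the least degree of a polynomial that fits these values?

Δ: -125, -187, -261, -347
Δ²: -62, -74, -86
Δ³: -12, -12
The third differences are constant, so the polynomial has degree 3.

3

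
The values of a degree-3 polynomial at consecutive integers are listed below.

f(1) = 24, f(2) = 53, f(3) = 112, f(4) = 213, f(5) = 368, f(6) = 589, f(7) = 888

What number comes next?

First differences: 29, 59, 101, 155, 221, 299
Second differences: 30, 42, 54, 66, 78
Third differences: 12, 12, 12, 12
The third differences are constant (12).
78 + 12 = 90;  299 + 90 = 389;  888 + 389 = 1277

1277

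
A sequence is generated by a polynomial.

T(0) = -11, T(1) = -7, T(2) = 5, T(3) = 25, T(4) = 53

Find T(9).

313

4, 12, 20, 28
8, 8, 8
Second differences constant at 8.
28 + 8 = 36;  53 + 36 = 89
36 + 8 = 44;  89 + 44 = 133
44 + 8 = 52;  133 + 52 = 185
52 + 8 = 60;  185 + 60 = 245
60 + 8 = 68;  245 + 68 = 313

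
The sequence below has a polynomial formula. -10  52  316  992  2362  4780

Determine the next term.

8672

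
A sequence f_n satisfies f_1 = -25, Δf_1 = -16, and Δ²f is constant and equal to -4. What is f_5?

Build the table forward from the leading diagonal:
D2: -4  -4  -4  -4  -4
D1: -16  -20  -24  -28  -32
f: -25  -41  -61  -85  -113

-113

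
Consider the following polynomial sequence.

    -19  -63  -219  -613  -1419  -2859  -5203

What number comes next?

-44, -156, -394, -806, -1440, -2344
-112, -238, -412, -634, -904
-126, -174, -222, -270
-48, -48, -48
Constant fourth difference = -48, so extend:
-270 − 48 = -318;  -904 − 318 = -1222;  -2344 − 1222 = -3566;  -5203 − 3566 = -8769

-8769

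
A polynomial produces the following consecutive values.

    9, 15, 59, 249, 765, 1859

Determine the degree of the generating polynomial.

4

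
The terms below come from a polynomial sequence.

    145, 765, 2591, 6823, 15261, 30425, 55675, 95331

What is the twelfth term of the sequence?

524735

D1: 620, 1826, 4232, 8438, 15164, 25250, 39656
D2: 1206, 2406, 4206, 6726, 10086, 14406
D3: 1200, 1800, 2520, 3360, 4320
D4: 600, 720, 840, 960
D5: 120, 120, 120
Constant fifth difference = 120, so extend:
960 + 120 = 1080;  4320 + 1080 = 5400;  14406 + 5400 = 19806;  39656 + 19806 = 59462;  95331 + 59462 = 154793
1080 + 120 = 1200;  5400 + 1200 = 6600;  19806 + 6600 = 26406;  59462 + 26406 = 85868;  154793 + 85868 = 240661
1200 + 120 = 1320;  6600 + 1320 = 7920;  26406 + 7920 = 34326;  85868 + 34326 = 120194;  240661 + 120194 = 360855
1320 + 120 = 1440;  7920 + 1440 = 9360;  34326 + 9360 = 43686;  120194 + 43686 = 163880;  360855 + 163880 = 524735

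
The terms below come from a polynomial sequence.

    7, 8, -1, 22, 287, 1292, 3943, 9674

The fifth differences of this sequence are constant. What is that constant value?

D1: 1, -9, 23, 265, 1005, 2651, 5731
D2: -10, 32, 242, 740, 1646, 3080
D3: 42, 210, 498, 906, 1434
D4: 168, 288, 408, 528
D5: 120, 120, 120

120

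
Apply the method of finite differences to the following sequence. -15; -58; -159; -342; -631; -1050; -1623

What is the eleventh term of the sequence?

-5935

Δ: -43, -101, -183, -289, -419, -573
Δ²: -58, -82, -106, -130, -154
Δ³: -24, -24, -24, -24
Third differences constant at -24.
-154 − 24 = -178;  -573 − 178 = -751;  -1623 − 751 = -2374
-178 − 24 = -202;  -751 − 202 = -953;  -2374 − 953 = -3327
-202 − 24 = -226;  -953 − 226 = -1179;  -3327 − 1179 = -4506
-226 − 24 = -250;  -1179 − 250 = -1429;  -4506 − 1429 = -5935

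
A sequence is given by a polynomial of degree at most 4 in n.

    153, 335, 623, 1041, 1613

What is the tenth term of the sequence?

Δ: 182  288  418  572
Δ²: 106  130  154
Δ³: 24  24
The third differences are constant (24).
154 + 24 = 178;  572 + 178 = 750;  1613 + 750 = 2363
178 + 24 = 202;  750 + 202 = 952;  2363 + 952 = 3315
202 + 24 = 226;  952 + 226 = 1178;  3315 + 1178 = 4493
226 + 24 = 250;  1178 + 250 = 1428;  4493 + 1428 = 5921
250 + 24 = 274;  1428 + 274 = 1702;  5921 + 1702 = 7623

7623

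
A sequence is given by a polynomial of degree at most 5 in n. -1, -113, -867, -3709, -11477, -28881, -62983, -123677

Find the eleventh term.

D1: -112  -754  -2842  -7768  -17404  -34102  -60694
D2: -642  -2088  -4926  -9636  -16698  -26592
D3: -1446  -2838  -4710  -7062  -9894
D4: -1392  -1872  -2352  -2832
D5: -480  -480  -480
Fifth differences constant at -480.
-2832 − 480 = -3312;  -9894 − 3312 = -13206;  -26592 − 13206 = -39798;  -60694 − 39798 = -100492;  -123677 − 100492 = -224169
-3312 − 480 = -3792;  -13206 − 3792 = -16998;  -39798 − 16998 = -56796;  -100492 − 56796 = -157288;  -224169 − 157288 = -381457
-3792 − 480 = -4272;  -16998 − 4272 = -21270;  -56796 − 21270 = -78066;  -157288 − 78066 = -235354;  -381457 − 235354 = -616811

-616811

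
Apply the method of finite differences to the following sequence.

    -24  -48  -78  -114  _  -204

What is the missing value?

Using the first 4 terms:
Δ: -24  -30  -36
Δ²: -6  -6
Constant second difference = -6.
Extend forward: -36 − 6 = -42;  -114 − 42 = -156

-156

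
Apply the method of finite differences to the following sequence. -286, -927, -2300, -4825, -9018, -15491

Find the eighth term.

Δ: -641 , -1373 , -2525 , -4193 , -6473
Δ²: -732 , -1152 , -1668 , -2280
Δ³: -420 , -516 , -612
Δ⁴: -96 , -96
Constant fourth difference = -96, so extend:
-612 − 96 = -708;  -2280 − 708 = -2988;  -6473 − 2988 = -9461;  -15491 − 9461 = -24952
-708 − 96 = -804;  -2988 − 804 = -3792;  -9461 − 3792 = -13253;  -24952 − 13253 = -38205

-38205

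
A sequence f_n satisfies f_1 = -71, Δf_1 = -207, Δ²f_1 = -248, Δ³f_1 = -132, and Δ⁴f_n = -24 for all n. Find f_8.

-12188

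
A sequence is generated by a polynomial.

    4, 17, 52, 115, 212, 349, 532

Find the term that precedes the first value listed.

Δ: 13  35  63  97  137  183
Δ²: 22  28  34  40  46
Δ³: 6  6  6  6
The third differences are constant at 6.
Work back: 22 − 6 = 16;  13 − 16 = -3;  4 + 3 = 7

7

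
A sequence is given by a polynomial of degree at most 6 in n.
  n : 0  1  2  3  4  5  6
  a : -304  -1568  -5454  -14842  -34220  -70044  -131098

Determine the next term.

Δ: -1264, -3886, -9388, -19378, -35824, -61054
Δ²: -2622, -5502, -9990, -16446, -25230
Δ³: -2880, -4488, -6456, -8784
Δ⁴: -1608, -1968, -2328
Δ⁵: -360, -360
Constant fifth difference = -360, so extend:
-2328 − 360 = -2688;  -8784 − 2688 = -11472;  -25230 − 11472 = -36702;  -61054 − 36702 = -97756;  -131098 − 97756 = -228854

-228854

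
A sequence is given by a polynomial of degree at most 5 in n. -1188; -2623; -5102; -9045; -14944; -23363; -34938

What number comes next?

-50377

First differences: -1435, -2479, -3943, -5899, -8419, -11575
Second differences: -1044, -1464, -1956, -2520, -3156
Third differences: -420, -492, -564, -636
Fourth differences: -72, -72, -72
Fourth differences constant at -72.
-636 − 72 = -708;  -3156 − 708 = -3864;  -11575 − 3864 = -15439;  -34938 − 15439 = -50377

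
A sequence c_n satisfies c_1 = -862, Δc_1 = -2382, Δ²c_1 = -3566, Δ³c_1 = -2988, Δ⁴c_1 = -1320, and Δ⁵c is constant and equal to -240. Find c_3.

-9192

Build the table forward from the leading diagonal:
D5: -240  -240  -240
D4: -1320  -1560  -1800
D3: -2988  -4308  -5868
D2: -3566  -6554  -10862
D1: -2382  -5948  -12502
c: -862  -3244  -9192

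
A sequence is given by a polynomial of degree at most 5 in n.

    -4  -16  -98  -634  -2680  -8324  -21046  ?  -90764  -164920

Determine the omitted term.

Using the first 7 terms:
D1: -12  -82  -536  -2046  -5644  -12722
D2: -70  -454  -1510  -3598  -7078
D3: -384  -1056  -2088  -3480
D4: -672  -1032  -1392
D5: -360  -360
Constant fifth difference = -360.
Extend forward: -1392 − 360 = -1752;  -3480 − 1752 = -5232;  -7078 − 5232 = -12310;  -12722 − 12310 = -25032;  -21046 − 25032 = -46078

-46078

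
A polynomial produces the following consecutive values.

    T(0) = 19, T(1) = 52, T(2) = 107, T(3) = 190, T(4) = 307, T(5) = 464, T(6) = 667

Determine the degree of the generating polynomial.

First differences: 33, 55, 83, 117, 157, 203
Second differences: 22, 28, 34, 40, 46
Third differences: 6, 6, 6, 6
The third differences are constant, so the polynomial has degree 3.

3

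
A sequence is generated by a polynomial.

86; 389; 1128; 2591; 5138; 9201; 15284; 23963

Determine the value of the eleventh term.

Δ: 303, 739, 1463, 2547, 4063, 6083, 8679
Δ²: 436, 724, 1084, 1516, 2020, 2596
Δ³: 288, 360, 432, 504, 576
Δ⁴: 72, 72, 72, 72
The fourth differences are constant (72).
576 + 72 = 648;  2596 + 648 = 3244;  8679 + 3244 = 11923;  23963 + 11923 = 35886
648 + 72 = 720;  3244 + 720 = 3964;  11923 + 3964 = 15887;  35886 + 15887 = 51773
720 + 72 = 792;  3964 + 792 = 4756;  15887 + 4756 = 20643;  51773 + 20643 = 72416

72416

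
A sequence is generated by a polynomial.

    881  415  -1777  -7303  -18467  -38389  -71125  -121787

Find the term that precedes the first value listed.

653

D1: -466  -2192  -5526  -11164  -19922  -32736  -50662
D2: -1726  -3334  -5638  -8758  -12814  -17926
D3: -1608  -2304  -3120  -4056  -5112
D4: -696  -816  -936  -1056
D5: -120  -120  -120
The fifth differences are constant at -120.
Work back: -696 + 120 = -576;  -1608 + 576 = -1032;  -1726 + 1032 = -694;  -466 + 694 = 228;  881 − 228 = 653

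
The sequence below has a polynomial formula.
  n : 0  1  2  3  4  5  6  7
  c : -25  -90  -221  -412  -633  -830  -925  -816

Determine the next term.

-377

First differences: -65 , -131 , -191 , -221 , -197 , -95 , 109
Second differences: -66 , -60 , -30 , 24 , 102 , 204
Third differences: 6 , 30 , 54 , 78 , 102
Fourth differences: 24 , 24 , 24 , 24
Fourth differences constant at 24.
102 + 24 = 126;  204 + 126 = 330;  109 + 330 = 439;  -816 + 439 = -377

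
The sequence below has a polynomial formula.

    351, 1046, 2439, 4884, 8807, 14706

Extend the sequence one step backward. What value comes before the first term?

72

Δ: 695  1393  2445  3923  5899
Δ²: 698  1052  1478  1976
Δ³: 354  426  498
Δ⁴: 72  72
The fourth differences are constant at 72.
Work back: 354 − 72 = 282;  698 − 282 = 416;  695 − 416 = 279;  351 − 279 = 72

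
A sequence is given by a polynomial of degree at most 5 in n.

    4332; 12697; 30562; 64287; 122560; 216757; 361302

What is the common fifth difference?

360

First differences: 8365, 17865, 33725, 58273, 94197, 144545
Second differences: 9500, 15860, 24548, 35924, 50348
Third differences: 6360, 8688, 11376, 14424
Fourth differences: 2328, 2688, 3048
Fifth differences: 360, 360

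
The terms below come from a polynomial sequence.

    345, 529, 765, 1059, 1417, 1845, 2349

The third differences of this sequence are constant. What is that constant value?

6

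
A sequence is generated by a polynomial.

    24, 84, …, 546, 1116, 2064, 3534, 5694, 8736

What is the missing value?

234

Using the last 6 terms:
Δ: 570  948  1470  2160  3042
Δ²: 378  522  690  882
Δ³: 144  168  192
Δ⁴: 24  24
Constant fourth difference = 24.
Extend backward: 144 − 24 = 120;  378 − 120 = 258;  570 − 258 = 312;  546 − 312 = 234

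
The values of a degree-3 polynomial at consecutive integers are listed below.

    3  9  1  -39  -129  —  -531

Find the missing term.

-287

Using the first 5 terms:
6, -8, -40, -90
-14, -32, -50
-18, -18
Constant third difference = -18.
Extend forward: -50 − 18 = -68;  -90 − 68 = -158;  -129 − 158 = -287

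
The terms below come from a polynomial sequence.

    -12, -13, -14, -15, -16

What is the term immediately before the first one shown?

-11

Δ: -1  -1  -1  -1
The first differences are constant at -1.
Work back: -12 + 1 = -11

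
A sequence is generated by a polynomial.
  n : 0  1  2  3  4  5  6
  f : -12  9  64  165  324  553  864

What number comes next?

21, 55, 101, 159, 229, 311
34, 46, 58, 70, 82
12, 12, 12, 12
Third differences constant at 12.
82 + 12 = 94;  311 + 94 = 405;  864 + 405 = 1269

1269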